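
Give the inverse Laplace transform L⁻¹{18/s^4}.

L⁻¹{n!/s^(n+1)} = t^n with n=3. So L⁻¹{6/s^4} = t^3, and L⁻¹{18/s^4} = (18/6)·t^3 = 3·t^3

Final answer: 3·t^3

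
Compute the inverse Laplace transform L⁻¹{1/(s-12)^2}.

L⁻¹{n!/(s-a)^(n+1)} = t^n·e^(at), so L⁻¹{1/(s-12)^2} = t·e^(12t)

Final answer: t·e^(12t)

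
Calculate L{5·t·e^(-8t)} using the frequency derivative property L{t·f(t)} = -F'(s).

L{e^(-8t)} = 1/(s+8). By frequency derivative: L{t·e^(-8t)} = -d/ds[1/(s+8)] = -(-1)/(s+8)² = 1/(s+8)². Then L{5·t·e^(-8t)} = 5·1/(s+8)² = 5/(s+8)²

Final answer: 5/(s+8)²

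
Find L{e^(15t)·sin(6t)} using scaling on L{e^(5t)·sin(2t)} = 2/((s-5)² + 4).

Scaling with a=3: L{e^(15t)·sin(6t)} = (1/3) · 2/((s/3-5)² + 4). Simplifying: 6/((s-15)² + 36)

Final answer: 6/((s-15)² + 36)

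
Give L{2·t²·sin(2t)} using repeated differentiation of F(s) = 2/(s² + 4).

F(s) = 2/(s² + 4). F'(s) = -4s/(s² + 4)². F''(s) = -4(4 - 3s²)/(s² + 4)³ = (12s² - 16)/(s² + 4)³. So L{t²·sin(2t)} = (-1)² F''(s) = (12s² - 16)/(s² + 4)³. Then L{2·t²·sin(2t)} = 2·(12s² - 16)/(s² + 4)³ = (24s² - 32)/(s² + 4)³

Final answer: (24s² - 32)/(s² + 4)³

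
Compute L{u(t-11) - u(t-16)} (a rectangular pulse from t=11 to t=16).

L{u(t-a)} = e^(-as)/s. L{u(t-11) - u(t-16)} = (e^(-11s) - e^(-16s))/s

Final answer: (e^(-11s) - e^(-16s))/s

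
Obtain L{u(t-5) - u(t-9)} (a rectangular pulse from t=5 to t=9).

L{u(t-a)} = e^(-as)/s. L{u(t-5) - u(t-9)} = (e^(-5s) - e^(-9s))/s

Final answer: (e^(-5s) - e^(-9s))/s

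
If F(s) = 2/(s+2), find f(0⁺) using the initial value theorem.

f(0⁺) = lim_{s→∞} s·2/(s+2) = lim_{s→∞} 2s/(s+2) = 2

Final answer: 2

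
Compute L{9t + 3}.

L{9t + 3} = 9·L{t} + 3·L{1} = 9/s² + 3/s

Final answer: 9/s² + 3/s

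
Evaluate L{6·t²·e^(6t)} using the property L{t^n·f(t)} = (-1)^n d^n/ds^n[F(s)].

L{e^(6t)} = 1/(s-6). d/ds[1/(s-6)] = -1/(s-6)². d²/ds²[1/(s-6)] = 2/(s-6)³. So L{t²·e^(6t)} = (-1)² · 2/(s-6)³ = 2/(s-6)³. Then L{6·t²·e^(6t)} = 6·2/(s-6)³ = 12/(s-6)³

Final answer: 12/(s-6)³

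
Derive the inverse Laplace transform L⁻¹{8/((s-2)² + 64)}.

Using frequency shift, L⁻¹{8/((s-2)² + 64)} = e^(2t)·sin(8t)

Final answer: e^(2t)·sin(8t)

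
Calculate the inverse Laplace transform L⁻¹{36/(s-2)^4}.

L⁻¹{n!/(s-a)^(n+1)} = t^n·e^(at) with n=3, a=2. So L⁻¹{6/(s-2)^4} = t^3·e^(2t), and L⁻¹{36/(s-2)^4} = (36/6)·t^3·e^(2t) = 6·t^3·e^(2t)

Final answer: 6·t^3·e^(2t)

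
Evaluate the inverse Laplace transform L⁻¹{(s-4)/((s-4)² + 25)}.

Using frequency shift, L⁻¹{(s-4)/((s-4)² + 25)} = e^(4t)·cos(5t)

Final answer: e^(4t)·cos(5t)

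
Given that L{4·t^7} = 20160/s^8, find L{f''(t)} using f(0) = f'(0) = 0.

L{f''(t)} = s²F(s) - sf(0) - f'(0) = s²·20160/s^8 - 0 - 0 = 20160/s^6

Final answer: 20160/s^6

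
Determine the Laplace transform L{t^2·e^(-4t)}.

L{t^n·e^(at)} = n!/(s-a)^(n+1), so L{t^2·e^(-4t)} = 2/(s+4)^3

Final answer: 2/(s+4)^3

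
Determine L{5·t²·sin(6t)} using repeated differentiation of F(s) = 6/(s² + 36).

F(s) = 6/(s² + 36). F'(s) = -12s/(s² + 36)². F''(s) = -12(36 - 3s²)/(s² + 36)³ = (36s² - 432)/(s² + 36)³. So L{t²·sin(6t)} = (-1)² F''(s) = (36s² - 432)/(s² + 36)³. Then L{5·t²·sin(6t)} = 5·(36s² - 432)/(s² + 36)³ = (180s² - 2160)/(s² + 36)³

Final answer: (180s² - 2160)/(s² + 36)³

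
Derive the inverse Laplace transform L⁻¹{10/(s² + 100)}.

L⁻¹{10/(s² + 100)} = sin(10t)

Final answer: sin(10t)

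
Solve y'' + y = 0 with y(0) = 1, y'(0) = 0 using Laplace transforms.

L{y''} + 1L{y} = 0. s²Y - s - 0 + Y = 0. Y(s² + 1) = s. Y = (s)/(s² + 1). Inverting: y(t) = cos(t)

Final answer: y(t) = cos(t)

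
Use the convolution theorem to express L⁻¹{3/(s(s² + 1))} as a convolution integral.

3/(s(s² + 1)) = (1/s)·(3/(s² + 1)) = L{1}·L{3·sin(t)}. So f(t) = 1*(3·sin(t)) = ∫₀ᵗ 3·sin(τ) dτ

Final answer: ∫₀ᵗ 3·sin(τ) dτ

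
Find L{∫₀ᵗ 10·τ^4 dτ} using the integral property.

L{∫₀ᵗ f(τ)dτ} = F(s)/s with f(t) = 10t^4. F(s) = 240/s^5, so L{∫₀ᵗ 10·τ^4 dτ} = (240/s^5)/s = 240/s^6. (Check: ∫₀ᵗ 10·τ^4 dτ = 10t^5/5.)

Final answer: 240/s^6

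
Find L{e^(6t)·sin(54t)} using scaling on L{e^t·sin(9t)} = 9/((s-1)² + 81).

Scaling with a=6: L{e^(6t)·sin(54t)} = (1/6) · 9/((s/6-1)² + 81). Simplifying: 54/((s-6)² + 2916)

Final answer: 54/((s-6)² + 2916)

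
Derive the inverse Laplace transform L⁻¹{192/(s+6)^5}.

L⁻¹{n!/(s-a)^(n+1)} = t^n·e^(at) with n=4, a=-6. So L⁻¹{24/(s+6)^5} = t^4·e^(-6t), and L⁻¹{192/(s+6)^5} = (192/24)·t^4·e^(-6t) = 8·t^4·e^(-6t)

Final answer: 8·t^4·e^(-6t)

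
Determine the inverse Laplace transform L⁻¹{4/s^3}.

L⁻¹{n!/s^(n+1)} = t^n with n=2. So L⁻¹{2/s^3} = t^2, and L⁻¹{4/s^3} = (4/2)·t^2 = 2·t^2

Final answer: 2·t^2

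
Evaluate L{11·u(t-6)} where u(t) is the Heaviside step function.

L{u(t-a)} = e^(-as)/s. Here a=6, so L{u(t-6)} = e^(-6s)/s, and L{11·u(t-6)} = 11·e^(-6s)/s

Final answer: 11·e^(-6s)/s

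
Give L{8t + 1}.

L{8t + 1} = 8·L{t} + L{1} = 8/s² + 1/s

Final answer: 8/s² + 1/s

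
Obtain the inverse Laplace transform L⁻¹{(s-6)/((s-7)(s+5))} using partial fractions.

Using partial fractions, f(t) = (e^(7t) + 11e^(-5t))/12

Final answer: (e^(7t) + 11e^(-5t))/12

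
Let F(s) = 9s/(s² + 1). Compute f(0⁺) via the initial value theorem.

f(0⁺) = lim_{s→∞} s·9s/(s² + 1) = lim_{s→∞} 9s²/(s² + 1) = 9

Final answer: 9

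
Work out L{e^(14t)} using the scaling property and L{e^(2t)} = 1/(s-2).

Using L{f(at)} = (1/a)F(s/a) with a=7 and f(t) = e^(2t): L{e^(14t)} = (1/7) · 1/((s/7)-2) = (1/7) · 7/(s-14) = 1/(s-14)

Final answer: 1/(s-14)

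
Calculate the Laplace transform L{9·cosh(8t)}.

L{cosh(ωt)} = s/(s² - ω²), so L{cosh(8t)} = s/(s² - 64). Then L{9·cosh(8t)} = 9·s/(s² - 64) = 9s/(s² - 64)

Final answer: 9s/(s² - 64)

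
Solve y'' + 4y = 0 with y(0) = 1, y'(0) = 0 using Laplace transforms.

L{y''} + 4L{y} = 0. s²Y - s - 0 + 4Y = 0. Y(s² + 4) = s. Y = (s)/(s² + 4). Inverting: y(t) = cos(2t)

Final answer: y(t) = cos(2t)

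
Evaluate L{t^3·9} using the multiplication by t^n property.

L{9} = 9/s. d^1/ds^1[1/s] = -1/s². d^2/ds^2[1/s] = 2/s^3. d^3/ds^3[1/s] = -6/s^4. So L{t^3} = (-1)^{3}·-6/s^4 = 6/s^4. Then L{t^3·9} = 9·6/s^4 = 54/s^4

Final answer: 54/s^4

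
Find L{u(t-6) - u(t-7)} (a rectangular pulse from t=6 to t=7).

L{u(t-a)} = e^(-as)/s. L{u(t-6) - u(t-7)} = (e^(-6s) - e^(-7s))/s

Final answer: (e^(-6s) - e^(-7s))/s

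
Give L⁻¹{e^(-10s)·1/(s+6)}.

L⁻¹{1/(s+6)} = e^(-6t). By the time shift theorem, L⁻¹{e^(-as)F(s)} = u(t-a)f(t-a) with a=10, so L⁻¹{e^(-10s)·1/(s+6)} = u(t-10)·e^(-6(t-10))

Final answer: u(t-10)·e^(-6(t-10))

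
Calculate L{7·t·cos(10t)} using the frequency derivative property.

L{cos(10t)} = s/(s² + 100). Derivative: d/ds[s/(s² + 100)] = [(s² + 100) - s·2s]/(s² + 100)² = (100 - s²)/(s² + 100)². So L{t·cos(10t)} = -F'(s) = (s² - 100)/(s² + 100)². Then L{7·t·cos(10t)} = 7·(s² - 100)/(s² + 100)²

Final answer: 7·(s² - 100)/(s² + 100)²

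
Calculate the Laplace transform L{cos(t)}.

L{cos(ωt)} = s/(s² + ω²), so L{cos(t)} = s/(s² + 1)

Final answer: s/(s² + 1)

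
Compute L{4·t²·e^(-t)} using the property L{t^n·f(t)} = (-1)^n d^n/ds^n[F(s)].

L{e^(-t)} = 1/(s+1). d/ds[1/(s+1)] = -1/(s+1)². d²/ds²[1/(s+1)] = 2/(s+1)³. So L{t²·e^(-t)} = (-1)² · 2/(s+1)³ = 2/(s+1)³. Then L{4·t²·e^(-t)} = 4·2/(s+1)³ = 8/(s+1)³

Final answer: 8/(s+1)³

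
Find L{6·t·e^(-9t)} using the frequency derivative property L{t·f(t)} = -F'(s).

L{e^(-9t)} = 1/(s+9). By frequency derivative: L{t·e^(-9t)} = -d/ds[1/(s+9)] = -(-1)/(s+9)² = 1/(s+9)². Then L{6·t·e^(-9t)} = 6·1/(s+9)² = 6/(s+9)²

Final answer: 6/(s+9)²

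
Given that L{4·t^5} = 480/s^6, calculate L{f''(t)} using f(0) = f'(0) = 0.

L{f''(t)} = s²F(s) - sf(0) - f'(0) = s²·480/s^6 - 0 - 0 = 480/s^4

Final answer: 480/s^4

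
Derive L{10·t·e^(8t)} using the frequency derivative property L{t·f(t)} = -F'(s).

L{e^(8t)} = 1/(s-8). By frequency derivative: L{t·e^(8t)} = -d/ds[1/(s-8)] = -(-1)/(s-8)² = 1/(s-8)². Then L{10·t·e^(8t)} = 10·1/(s-8)² = 10/(s-8)²

Final answer: 10/(s-8)²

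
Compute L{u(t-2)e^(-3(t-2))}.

u(t-a)f(t-a) with f(t)=e^(-3t). L{e^(-3t)} = 1/(s+3). By time shift: e^(-2s)/(s+3)

Final answer: e^(-2s)/(s+3)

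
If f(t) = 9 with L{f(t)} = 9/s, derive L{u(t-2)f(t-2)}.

Time shift theorem: L{u(t-a)f(t-a)} = e^(-as)F(s). Here a=2, F(s) = 9/s, so L{u(t-2)f(t-2)} = e^(-2s)·9/s

Final answer: e^(-2s)·9/s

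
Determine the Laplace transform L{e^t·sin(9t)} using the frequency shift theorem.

Frequency shift: L{e^(at)f(t)} = F(s-a). L{e^t·sin(9t)} = 9/((s-1)² + 81)

Final answer: 9/((s-1)² + 81)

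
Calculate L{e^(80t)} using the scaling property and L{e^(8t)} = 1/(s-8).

Using L{f(at)} = (1/a)F(s/a) with a=10 and f(t) = e^(8t): L{e^(80t)} = (1/10) · 1/((s/10)-8) = (1/10) · 10/(s-80) = 1/(s-80)

Final answer: 1/(s-80)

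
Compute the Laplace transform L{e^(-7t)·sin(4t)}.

L{e^(at)·sin(ωt)} = ω/((s-a)² + ω²), so L{e^(-7t)·sin(4t)} = 4/((s+7)² + 16)

Final answer: 4/((s+7)² + 16)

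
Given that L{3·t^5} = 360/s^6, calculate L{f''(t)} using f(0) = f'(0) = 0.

L{f''(t)} = s²F(s) - sf(0) - f'(0) = s²·360/s^6 - 0 - 0 = 360/s^4

Final answer: 360/s^4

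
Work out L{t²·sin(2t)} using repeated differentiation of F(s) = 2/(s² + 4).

F(s) = 2/(s² + 4). F'(s) = -4s/(s² + 4)². F''(s) = -4(4 - 3s²)/(s² + 4)³ = (12s² - 16)/(s² + 4)³. So L{t²·sin(2t)} = (-1)² F''(s) = (12s² - 16)/(s² + 4)³

Final answer: (12s² - 16)/(s² + 4)³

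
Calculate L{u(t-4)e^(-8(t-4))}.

u(t-a)f(t-a) with f(t)=e^(-8t). L{e^(-8t)} = 1/(s+8). By time shift: e^(-4s)/(s+8)

Final answer: e^(-4s)/(s+8)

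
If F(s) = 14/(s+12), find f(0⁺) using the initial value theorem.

f(0⁺) = lim_{s→∞} s·14/(s+12) = lim_{s→∞} 14s/(s+12) = 14

Final answer: 14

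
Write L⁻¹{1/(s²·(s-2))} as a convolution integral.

1/(s²·(s-2)) = (1/s^2)·(1/(s-2)) = L{t}·L{e^(2t)}. So f(t) = t*e^(2t) = ∫₀ᵗ τ·e^(2(t-τ)) dτ

Final answer: ∫₀ᵗ τ·e^(2(t-τ)) dτ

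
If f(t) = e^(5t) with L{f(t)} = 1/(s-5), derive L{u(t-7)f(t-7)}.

Time shift theorem: L{u(t-a)f(t-a)} = e^(-as)F(s). Here a=7, F(s) = 1/(s-5), so L{u(t-7)f(t-7)} = e^(-7s)·1/(s-5)

Final answer: e^(-7s)·1/(s-5)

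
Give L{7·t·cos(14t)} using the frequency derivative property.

L{cos(14t)} = s/(s² + 196). Derivative: d/ds[s/(s² + 196)] = [(s² + 196) - s·2s]/(s² + 196)² = (196 - s²)/(s² + 196)². So L{t·cos(14t)} = -F'(s) = (s² - 196)/(s² + 196)². Then L{7·t·cos(14t)} = 7·(s² - 196)/(s² + 196)²

Final answer: 7·(s² - 196)/(s² + 196)²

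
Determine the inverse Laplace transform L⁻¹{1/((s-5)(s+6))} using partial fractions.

Decompose: A/(s-5) + B/(s+6). A = 1/11, B = -1/11. f(t) = (e^(5t) - e^(-6t))/11

Final answer: (e^(5t) - e^(-6t))/11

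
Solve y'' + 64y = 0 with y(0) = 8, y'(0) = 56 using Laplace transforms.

L{y''} + 64L{y} = 0. s²Y - 8s - 56 + 64Y = 0. Y(s² + 64) = 8s + 56. Y = (8s + 56)/(s² + 64). Inverting: y(t) = 8cos(8t) + 7sin(8t)

Final answer: y(t) = 8cos(8t) + 7sin(8t)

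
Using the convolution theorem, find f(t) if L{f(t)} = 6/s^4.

6/s^4 = (6/s)·(1/s^3) = L{6}·L{t^2/2}. By convolution, f(t) = 6*t^2/2 = ∫₀ᵗ 6·τ^2/2 dτ = 6·t^3/6

Final answer: 6·t^3/6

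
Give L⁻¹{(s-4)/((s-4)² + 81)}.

Using frequency shift: L⁻¹{(s-a)/((s-a)² + b²)} = e^(at)cos(bt). Here a=4, b=9

Final answer: e^(4t)·cos(9t)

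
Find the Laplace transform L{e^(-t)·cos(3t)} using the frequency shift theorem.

Frequency shift: L{e^(at)f(t)} = F(s-a). L{e^(-t)·cos(3t)} = (s+1)/((s+1)² + 9)

Final answer: (s+1)/((s+1)² + 9)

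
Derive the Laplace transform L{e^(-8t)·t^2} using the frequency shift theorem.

L{e^(at)·t^n} = n!/(s-a)^(n+1), so L{e^(-8t)·t^2} = 2/(s+8)^3

Final answer: 2/(s+8)^3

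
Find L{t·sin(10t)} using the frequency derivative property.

L{sin(10t)} = 10/(s² + 100). By L{t·f(t)} = -F'(s): -d/ds[10/(s² + 100)] = -(10)·(-2s)/(s² + 100)² = 20s/(s² + 100)²

Final answer: 20s/(s² + 100)²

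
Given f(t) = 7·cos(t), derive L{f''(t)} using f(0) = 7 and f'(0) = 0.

F(s) = 7s/(s² + 1). L{f''(t)} = s²F(s) - sf(0) - f'(0) = 7s³/(s² + 1) - 7s = (7s³ - 7s(s² + 1))/(s² + 1) = -7s/(s² + 1)

Final answer: -7s/(s² + 1)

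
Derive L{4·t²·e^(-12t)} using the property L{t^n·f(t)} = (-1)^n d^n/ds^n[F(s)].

L{e^(-12t)} = 1/(s+12). d/ds[1/(s+12)] = -1/(s+12)². d²/ds²[1/(s+12)] = 2/(s+12)³. So L{t²·e^(-12t)} = (-1)² · 2/(s+12)³ = 2/(s+12)³. Then L{4·t²·e^(-12t)} = 4·2/(s+12)³ = 8/(s+12)³

Final answer: 8/(s+12)³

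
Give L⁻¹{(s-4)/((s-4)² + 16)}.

Using frequency shift: L⁻¹{(s-a)/((s-a)² + b²)} = e^(at)cos(bt). Here a=4, b=4

Final answer: e^(4t)·cos(4t)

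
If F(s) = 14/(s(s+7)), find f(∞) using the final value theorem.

f(∞) = lim_{s→0} s·14/(s(s+7)) = lim_{s→0} 14/(s+7) = 14/7 = 2

Final answer: 2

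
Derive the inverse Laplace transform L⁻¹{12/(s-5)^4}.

L⁻¹{n!/(s-a)^(n+1)} = t^n·e^(at) with n=3, a=5. So L⁻¹{6/(s-5)^4} = t^3·e^(5t), and L⁻¹{12/(s-5)^4} = (12/6)·t^3·e^(5t) = 2·t^3·e^(5t)

Final answer: 2·t^3·e^(5t)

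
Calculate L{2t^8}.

L{t^n} = n!/s^(n+1). So L{2t^8} = 2·8!/s^9 = 80640/s^9

Final answer: 80640/s^9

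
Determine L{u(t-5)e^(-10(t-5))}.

u(t-a)f(t-a) with f(t)=e^(-10t). L{e^(-10t)} = 1/(s+10). By time shift: e^(-5s)/(s+10)

Final answer: e^(-5s)/(s+10)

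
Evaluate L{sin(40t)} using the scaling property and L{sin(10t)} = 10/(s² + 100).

Using L{f(at)} = (1/a)F(s/a) with a=4: L{sin(40t)} = (1/4) · 10/((s/4)² + 100) = (1/4) · 10·16/(s² + 1600) = 40/(s² + 1600)

Final answer: 40/(s² + 1600)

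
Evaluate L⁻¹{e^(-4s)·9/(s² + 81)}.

L⁻¹{9/(s² + 81)} = sin(9t). By the time shift theorem, L⁻¹{e^(-as)F(s)} = u(t-a)f(t-a) with a=4, so L⁻¹{e^(-4s)·9/(s² + 81)} = u(t-4)·sin(9(t-4))

Final answer: u(t-4)·sin(9(t-4))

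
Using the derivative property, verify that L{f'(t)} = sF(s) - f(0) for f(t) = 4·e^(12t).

f'(t) = 48e^(12t). Direct: L{f'(t)} = 48/(s-12). Property: s·4/(s-12) - 4 = (4s - 4(s-12))/(s-12) = 48/(s-12). ✓

Final answer: 48/(s-12)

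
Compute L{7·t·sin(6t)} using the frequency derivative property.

L{sin(6t)} = 6/(s² + 36). By L{t·f(t)} = -F'(s): -d/ds[6/(s² + 36)] = -(6)·(-2s)/(s² + 36)² = 12s/(s² + 36)². Then L{7·t·sin(6t)} = 7·12s/(s² + 36)² = 84s/(s² + 36)²

Final answer: 84s/(s² + 36)²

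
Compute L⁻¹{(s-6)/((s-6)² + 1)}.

Using frequency shift: L⁻¹{(s-a)/((s-a)² + b²)} = e^(at)cos(bt). Here a=6, b=1

Final answer: e^(6t)·cos(t)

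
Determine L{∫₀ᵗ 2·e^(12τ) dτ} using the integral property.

L{∫₀ᵗ f(τ)dτ} = F(s)/s with F(s) = 2/(s-12), so L{∫₀ᵗ 2·e^(12τ) dτ} = 2/(s(s-12))

Final answer: 2/(s(s-12))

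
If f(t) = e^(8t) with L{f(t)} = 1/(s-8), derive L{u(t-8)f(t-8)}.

Time shift theorem: L{u(t-a)f(t-a)} = e^(-as)F(s). Here a=8, F(s) = 1/(s-8), so L{u(t-8)f(t-8)} = e^(-8s)·1/(s-8)

Final answer: e^(-8s)·1/(s-8)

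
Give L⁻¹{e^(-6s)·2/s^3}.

L⁻¹{2/s^3} = t^2. By the time shift theorem, L⁻¹{e^(-as)F(s)} = u(t-a)f(t-a) with a=6, so L⁻¹{e^(-6s)·2/s^3} = u(t-6)·(t-6)^2

Final answer: u(t-6)·(t-6)^2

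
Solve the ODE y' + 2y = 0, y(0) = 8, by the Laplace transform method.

L{y'} + 2L{y} = 0. sY - 8 + 2Y = 0. Y(s+2) = 8. Y = 8/(s+2)

Final answer: y(t) = 8e^(-2t)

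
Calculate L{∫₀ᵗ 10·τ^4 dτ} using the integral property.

L{∫₀ᵗ f(τ)dτ} = F(s)/s with f(t) = 10t^4. F(s) = 240/s^5, so L{∫₀ᵗ 10·τ^4 dτ} = (240/s^5)/s = 240/s^6. (Check: ∫₀ᵗ 10·τ^4 dτ = 10t^5/5.)

Final answer: 240/s^6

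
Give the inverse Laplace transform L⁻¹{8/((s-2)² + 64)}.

Using frequency shift, L⁻¹{8/((s-2)² + 64)} = e^(2t)·sin(8t)

Final answer: e^(2t)·sin(8t)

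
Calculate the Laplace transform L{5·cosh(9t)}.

L{cosh(ωt)} = s/(s² - ω²), so L{cosh(9t)} = s/(s² - 81). Then L{5·cosh(9t)} = 5·s/(s² - 81) = 5s/(s² - 81)

Final answer: 5s/(s² - 81)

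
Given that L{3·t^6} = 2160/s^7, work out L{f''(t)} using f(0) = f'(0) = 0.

L{f''(t)} = s²F(s) - sf(0) - f'(0) = s²·2160/s^7 - 0 - 0 = 2160/s^5

Final answer: 2160/s^5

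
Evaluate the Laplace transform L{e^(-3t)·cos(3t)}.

L{e^(at)·cos(ωt)} = (s-a)/((s-a)² + ω²), so L{e^(-3t)·cos(3t)} = (s+3)/((s+3)² + 9)

Final answer: (s+3)/((s+3)² + 9)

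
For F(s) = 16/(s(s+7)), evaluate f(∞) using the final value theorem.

f(∞) = lim_{s→0} s·16/(s(s+7)) = lim_{s→0} 16/(s+7) = 16/7 = 16/7

Final answer: 16/7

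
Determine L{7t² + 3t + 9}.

L{7t² + 3t + 9} = 7·2/s³ + 3/s² + 9/s = 14/s³ + 3/s² + 9/s

Final answer: 14/s³ + 3/s² + 9/s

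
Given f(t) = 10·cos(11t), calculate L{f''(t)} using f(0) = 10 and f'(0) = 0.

F(s) = 10s/(s² + 121). L{f''(t)} = s²F(s) - sf(0) - f'(0) = 10s³/(s² + 121) - 10s = (10s³ - 10s(s² + 121))/(s² + 121) = -1210s/(s² + 121)

Final answer: -1210s/(s² + 121)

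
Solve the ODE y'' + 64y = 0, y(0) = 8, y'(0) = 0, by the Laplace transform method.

L{y''} + 64L{y} = 0. s²Y - 8s - 0 + 64Y = 0. Y(s² + 64) = 8s. Y = (8s)/(s² + 64). Inverting: y(t) = 8cos(8t)

Final answer: y(t) = 8cos(8t)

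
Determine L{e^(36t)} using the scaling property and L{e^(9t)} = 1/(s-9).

Using L{f(at)} = (1/a)F(s/a) with a=4 and f(t) = e^(9t): L{e^(36t)} = (1/4) · 1/((s/4)-9) = (1/4) · 4/(s-36) = 1/(s-36)

Final answer: 1/(s-36)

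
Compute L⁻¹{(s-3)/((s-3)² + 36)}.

Using frequency shift: L⁻¹{(s-a)/((s-a)² + b²)} = e^(at)cos(bt). Here a=3, b=6

Final answer: e^(3t)·cos(6t)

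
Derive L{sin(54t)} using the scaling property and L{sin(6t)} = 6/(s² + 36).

Using L{f(at)} = (1/a)F(s/a) with a=9: L{sin(54t)} = (1/9) · 6/((s/9)² + 36) = (1/9) · 6·81/(s² + 2916) = 54/(s² + 2916)

Final answer: 54/(s² + 2916)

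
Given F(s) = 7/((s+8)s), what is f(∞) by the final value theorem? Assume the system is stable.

f(∞) = lim_{s→0} sF(s) = lim_{s→0} 7/(s+8) = 7/8

Final answer: 7/8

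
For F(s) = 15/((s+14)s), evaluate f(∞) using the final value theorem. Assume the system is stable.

f(∞) = lim_{s→0} sF(s) = lim_{s→0} 15/(s+14) = 15/14

Final answer: 15/14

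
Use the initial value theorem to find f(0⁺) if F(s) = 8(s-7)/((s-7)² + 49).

f(0⁺) = lim_{s→∞} sF(s) = lim_{s→∞} 8s(s-7)/((s-7)² + 49) = 8

Final answer: 8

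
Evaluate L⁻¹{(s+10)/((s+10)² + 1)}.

Using frequency shift: L⁻¹{(s-a)/((s-a)² + b²)} = e^(at)cos(bt). Here a=-10, b=1

Final answer: e^(-10t)·cos(t)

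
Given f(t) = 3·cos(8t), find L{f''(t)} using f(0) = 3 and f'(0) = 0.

F(s) = 3s/(s² + 64). L{f''(t)} = s²F(s) - sf(0) - f'(0) = 3s³/(s² + 64) - 3s = (3s³ - 3s(s² + 64))/(s² + 64) = -192s/(s² + 64)

Final answer: -192s/(s² + 64)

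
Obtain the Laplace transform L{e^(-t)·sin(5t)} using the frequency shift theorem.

Frequency shift: L{e^(at)f(t)} = F(s-a). L{e^(-t)·sin(5t)} = 5/((s+1)² + 25)

Final answer: 5/((s+1)² + 25)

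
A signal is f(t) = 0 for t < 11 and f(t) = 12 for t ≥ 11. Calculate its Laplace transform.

f(t) = 12·u(t-11). L{u(t-11)} = e^(-11s)/s, so L{f(t)} = 12·e^(-11s)/s

Final answer: 12·e^(-11s)/s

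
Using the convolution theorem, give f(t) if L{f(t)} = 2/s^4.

2/s^4 = (2/s)·(1/s^3) = L{2}·L{t^2/2}. By convolution, f(t) = 2*t^2/2 = ∫₀ᵗ 2·τ^2/2 dτ = 2·t^3/6

Final answer: 2·t^3/6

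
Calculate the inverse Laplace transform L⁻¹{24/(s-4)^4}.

L⁻¹{n!/(s-a)^(n+1)} = t^n·e^(at) with n=3, a=4. So L⁻¹{6/(s-4)^4} = t^3·e^(4t), and L⁻¹{24/(s-4)^4} = (24/6)·t^3·e^(4t) = 4·t^3·e^(4t)

Final answer: 4·t^3·e^(4t)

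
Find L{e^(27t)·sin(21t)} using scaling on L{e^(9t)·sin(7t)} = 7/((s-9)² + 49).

Scaling with a=3: L{e^(27t)·sin(21t)} = (1/3) · 7/((s/3-9)² + 49). Simplifying: 21/((s-27)² + 441)

Final answer: 21/((s-27)² + 441)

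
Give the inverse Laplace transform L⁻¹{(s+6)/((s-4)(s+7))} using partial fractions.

Using partial fractions, f(t) = (10e^(4t) + e^(-7t))/11

Final answer: (10e^(4t) + e^(-7t))/11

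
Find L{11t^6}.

L{t^n} = n!/s^(n+1). So L{11t^6} = 11·6!/s^7 = 7920/s^7

Final answer: 7920/s^7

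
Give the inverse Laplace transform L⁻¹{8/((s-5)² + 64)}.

Using frequency shift, L⁻¹{8/((s-5)² + 64)} = e^(5t)·sin(8t)

Final answer: e^(5t)·sin(8t)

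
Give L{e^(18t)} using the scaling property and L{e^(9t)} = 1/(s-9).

Using L{f(at)} = (1/a)F(s/a) with a=2 and f(t) = e^(9t): L{e^(18t)} = (1/2) · 1/((s/2)-9) = (1/2) · 2/(s-18) = 1/(s-18)

Final answer: 1/(s-18)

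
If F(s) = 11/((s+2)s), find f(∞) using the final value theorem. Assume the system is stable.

f(∞) = lim_{s→0} sF(s) = lim_{s→0} 11/(s+2) = 11/2

Final answer: 11/2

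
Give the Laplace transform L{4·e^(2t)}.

L{e^(at)} = 1/(s-a), so L{e^(2t)} = 1/(s-2). Then L{4·e^(2t)} = 4/(s-2)

Final answer: 4/(s-2)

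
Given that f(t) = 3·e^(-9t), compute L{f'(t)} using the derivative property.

f(0) = 3, F(s) = 3/(s+9). L{f'(t)} = s·F(s) - f(0) = 3s/(s+9) - 3 = (3s - 3(s+9))/(s+9) = -27/(s+9)

Final answer: -27/(s+9)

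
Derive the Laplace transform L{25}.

L{25} = 25 · L{1} = 25/s

Final answer: 25/s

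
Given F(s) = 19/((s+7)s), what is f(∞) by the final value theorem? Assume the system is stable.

f(∞) = lim_{s→0} sF(s) = lim_{s→0} 19/(s+7) = 19/7

Final answer: 19/7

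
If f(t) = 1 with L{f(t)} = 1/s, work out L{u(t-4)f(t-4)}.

Time shift theorem: L{u(t-a)f(t-a)} = e^(-as)F(s). Here a=4, F(s) = 1/s, so L{u(t-4)f(t-4)} = e^(-4s)·1/s

Final answer: e^(-4s)·1/s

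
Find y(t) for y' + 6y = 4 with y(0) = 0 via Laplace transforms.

sY + 6Y = 4/s. Y = 4/(s(s+6)). Partial fractions: Y = 2/3/s - 2/3/(s+6)

Final answer: y(t) = 2/3(1 - e^(-6t))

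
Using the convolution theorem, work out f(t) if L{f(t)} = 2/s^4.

2/s^4 = (2/s)·(1/s^3) = L{2}·L{t^2/2}. By convolution, f(t) = 2*t^2/2 = ∫₀ᵗ 2·τ^2/2 dτ = 2·t^3/6

Final answer: 2·t^3/6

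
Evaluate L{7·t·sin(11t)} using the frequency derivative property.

L{sin(11t)} = 11/(s² + 121). By L{t·f(t)} = -F'(s): -d/ds[11/(s² + 121)] = -(11)·(-2s)/(s² + 121)² = 22s/(s² + 121)². Then L{7·t·sin(11t)} = 7·22s/(s² + 121)² = 154s/(s² + 121)²

Final answer: 154s/(s² + 121)²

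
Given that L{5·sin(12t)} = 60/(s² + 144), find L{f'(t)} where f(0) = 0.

L{f'(t)} = s·F(s) - f(0) = s·60/(s² + 144) - 0 = 60s/(s² + 144)

Final answer: 60s/(s² + 144)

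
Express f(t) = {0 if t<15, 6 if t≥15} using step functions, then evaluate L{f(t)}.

f(t) = 6·u(t-15). L{u(t-15)} = e^(-15s)/s, so L{f(t)} = 6·e^(-15s)/s

Final answer: 6·e^(-15s)/s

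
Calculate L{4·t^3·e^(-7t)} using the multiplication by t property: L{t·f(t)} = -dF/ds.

Using L{t^n·e^(at)} = n!/(s-a)^(n+1), L{t^3·e^(-7t)} = 6/(s+7)^4, so L{4·t^3·e^(-7t)} = 4·6/(s+7)^4 = 24/(s+7)^4

Final answer: 24/(s+7)^4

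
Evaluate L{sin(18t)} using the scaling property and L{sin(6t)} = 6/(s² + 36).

Using L{f(at)} = (1/a)F(s/a) with a=3: L{sin(18t)} = (1/3) · 6/((s/3)² + 36) = (1/3) · 6·9/(s² + 324) = 18/(s² + 324)

Final answer: 18/(s² + 324)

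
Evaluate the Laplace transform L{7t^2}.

L{7t^2} = 7 · L{t^2} = 7 · 2/s^3 = 14/s^3

Final answer: 14/s^3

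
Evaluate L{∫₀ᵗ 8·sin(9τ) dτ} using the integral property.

L{∫₀ᵗ f(τ)dτ} = F(s)/s with F(s) = 72/(s² + 81), so the result is (72/(s² + 81))/s = 72/(s(s² + 81))

Final answer: 72/(s(s² + 81))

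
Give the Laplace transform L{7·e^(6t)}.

L{e^(at)} = 1/(s-a), so L{e^(6t)} = 1/(s-6). Then L{7·e^(6t)} = 7/(s-6)

Final answer: 7/(s-6)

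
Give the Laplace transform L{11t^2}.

L{11t^2} = 11 · L{t^2} = 11 · 2/s^3 = 22/s^3

Final answer: 22/s^3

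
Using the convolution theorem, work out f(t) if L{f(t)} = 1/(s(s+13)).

1/(s(s+13)) = (1/s)·(1/(s+13)) = L{1}·L{e^(-13t)}. By convolution, f(t) = 1*e^(-13t) = ∫₀ᵗ 1·e^(-13τ) dτ = (1 - e^(-13t))/13

Final answer: (1 - e^(-13t))/13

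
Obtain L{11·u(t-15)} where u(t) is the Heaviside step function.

L{u(t-a)} = e^(-as)/s. Here a=15, so L{u(t-15)} = e^(-15s)/s, and L{11·u(t-15)} = 11·e^(-15s)/s

Final answer: 11·e^(-15s)/s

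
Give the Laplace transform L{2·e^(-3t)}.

L{e^(at)} = 1/(s-a), so L{e^(-3t)} = 1/(s+3). Then L{2·e^(-3t)} = 2/(s+3)

Final answer: 2/(s+3)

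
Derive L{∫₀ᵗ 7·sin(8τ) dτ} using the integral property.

L{∫₀ᵗ f(τ)dτ} = F(s)/s with F(s) = 56/(s² + 64), so the result is (56/(s² + 64))/s = 56/(s(s² + 64))

Final answer: 56/(s(s² + 64))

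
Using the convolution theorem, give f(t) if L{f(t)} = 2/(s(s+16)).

2/(s(s+16)) = (2/s)·(1/(s+16)) = L{2}·L{e^(-16t)}. By convolution, f(t) = 2*e^(-16t) = ∫₀ᵗ 2·e^(-16τ) dτ = 2·(1 - e^(-16t))/16

Final answer: 2·(1 - e^(-16t))/16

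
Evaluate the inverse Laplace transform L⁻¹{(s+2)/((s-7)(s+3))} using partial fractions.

Using partial fractions, f(t) = (9e^(7t) + e^(-3t))/10

Final answer: (9e^(7t) + e^(-3t))/10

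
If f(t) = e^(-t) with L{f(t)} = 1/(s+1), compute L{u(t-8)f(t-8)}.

Time shift theorem: L{u(t-a)f(t-a)} = e^(-as)F(s). Here a=8, F(s) = 1/(s+1), so L{u(t-8)f(t-8)} = e^(-8s)·1/(s+1)

Final answer: e^(-8s)·1/(s+1)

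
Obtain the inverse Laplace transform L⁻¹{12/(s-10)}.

L⁻¹{1/(s-a)} = e^(at), so L⁻¹{1/(s-10)} = e^(10t), and L⁻¹{12/(s-10)} = 12·e^(10t)

Final answer: 12·e^(10t)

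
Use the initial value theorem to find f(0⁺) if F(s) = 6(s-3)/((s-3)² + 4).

f(0⁺) = lim_{s→∞} sF(s) = lim_{s→∞} 6s(s-3)/((s-3)² + 4) = 6

Final answer: 6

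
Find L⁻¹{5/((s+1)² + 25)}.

Form: b/((s-a)² + b²) → e^(at)sin(bt). With a=-1, b=5

Final answer: e^(-t)·sin(5t)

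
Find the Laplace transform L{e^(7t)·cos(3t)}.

L{e^(at)·cos(ωt)} = (s-a)/((s-a)² + ω²), so L{e^(7t)·cos(3t)} = (s-7)/((s-7)² + 9)

Final answer: (s-7)/((s-7)² + 9)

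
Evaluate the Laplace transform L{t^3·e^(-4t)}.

L{t^n·e^(at)} = n!/(s-a)^(n+1), so L{t^3·e^(-4t)} = 6/(s+4)^4

Final answer: 6/(s+4)^4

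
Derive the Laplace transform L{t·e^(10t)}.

L{t^n·e^(at)} = n!/(s-a)^(n+1), so L{t·e^(10t)} = 1/(s-10)^2

Final answer: 1/(s-10)^2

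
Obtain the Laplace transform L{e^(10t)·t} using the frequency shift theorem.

L{e^(at)·t^n} = n!/(s-a)^(n+1), so L{e^(10t)·t} = 1/(s-10)^2

Final answer: 1/(s-10)^2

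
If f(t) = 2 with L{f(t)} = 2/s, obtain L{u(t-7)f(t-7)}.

Time shift theorem: L{u(t-a)f(t-a)} = e^(-as)F(s). Here a=7, F(s) = 2/s, so L{u(t-7)f(t-7)} = e^(-7s)·2/s

Final answer: e^(-7s)·2/s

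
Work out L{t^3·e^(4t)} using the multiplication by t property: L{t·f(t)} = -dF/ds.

Using L{t^n·e^(at)} = n!/(s-a)^(n+1), L{t^3·e^(4t)} = 6/(s-4)^4

Final answer: 6/(s-4)^4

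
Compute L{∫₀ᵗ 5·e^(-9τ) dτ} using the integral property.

L{∫₀ᵗ f(τ)dτ} = F(s)/s with F(s) = 5/(s+9), so L{∫₀ᵗ 5·e^(-9τ) dτ} = 5/(s(s+9))

Final answer: 5/(s(s+9))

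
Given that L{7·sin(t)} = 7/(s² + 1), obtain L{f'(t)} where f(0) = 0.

L{f'(t)} = s·F(s) - f(0) = s·7/(s² + 1) - 0 = 7s/(s² + 1)

Final answer: 7s/(s² + 1)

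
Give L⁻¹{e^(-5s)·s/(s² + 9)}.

L⁻¹{s/(s² + 9)} = cos(3t). By the time shift theorem, L⁻¹{e^(-as)F(s)} = u(t-a)f(t-a) with a=5, so L⁻¹{e^(-5s)·s/(s² + 9)} = u(t-5)·cos(3(t-5))

Final answer: u(t-5)·cos(3(t-5))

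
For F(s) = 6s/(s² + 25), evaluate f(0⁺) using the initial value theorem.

f(0⁺) = lim_{s→∞} s·6s/(s² + 25) = lim_{s→∞} 6s²/(s² + 25) = 6

Final answer: 6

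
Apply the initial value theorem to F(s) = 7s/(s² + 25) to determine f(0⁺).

f(0⁺) = lim_{s→∞} s·7s/(s² + 25) = lim_{s→∞} 7s²/(s² + 25) = 7

Final answer: 7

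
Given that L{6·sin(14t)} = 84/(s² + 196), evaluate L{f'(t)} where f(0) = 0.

L{f'(t)} = s·F(s) - f(0) = s·84/(s² + 196) - 0 = 84s/(s² + 196)

Final answer: 84s/(s² + 196)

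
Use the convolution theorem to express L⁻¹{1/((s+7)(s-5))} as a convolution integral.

1/((s+7)(s-5)) = (1/(s+7))·(1/(s-5)) = L{e^(-7t)}·L{e^(5t)}. So f(t) = e^(-7t)*e^(5t) = ∫₀ᵗ e^(-7τ)·e^(5(t-τ)) dτ

Final answer: ∫₀ᵗ e^(-7τ)·e^(5(t-τ)) dτ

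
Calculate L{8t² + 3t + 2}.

L{8t² + 3t + 2} = 8·2/s³ + 3/s² + 2/s = 16/s³ + 3/s² + 2/s

Final answer: 16/s³ + 3/s² + 2/s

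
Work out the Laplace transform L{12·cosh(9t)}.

L{cosh(ωt)} = s/(s² - ω²), so L{cosh(9t)} = s/(s² - 81). Then L{12·cosh(9t)} = 12·s/(s² - 81) = 12s/(s² - 81)

Final answer: 12s/(s² - 81)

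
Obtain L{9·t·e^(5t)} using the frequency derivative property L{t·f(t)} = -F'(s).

L{e^(5t)} = 1/(s-5). By frequency derivative: L{t·e^(5t)} = -d/ds[1/(s-5)] = -(-1)/(s-5)² = 1/(s-5)². Then L{9·t·e^(5t)} = 9·1/(s-5)² = 9/(s-5)²

Final answer: 9/(s-5)²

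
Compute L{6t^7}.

L{t^n} = n!/s^(n+1). So L{6t^7} = 6·7!/s^8 = 30240/s^8

Final answer: 30240/s^8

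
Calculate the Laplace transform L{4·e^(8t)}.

L{e^(at)} = 1/(s-a), so L{e^(8t)} = 1/(s-8). Then L{4·e^(8t)} = 4/(s-8)

Final answer: 4/(s-8)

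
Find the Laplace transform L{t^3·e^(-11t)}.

L{t^n·e^(at)} = n!/(s-a)^(n+1), so L{t^3·e^(-11t)} = 6/(s+11)^4

Final answer: 6/(s+11)^4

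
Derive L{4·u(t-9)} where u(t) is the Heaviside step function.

L{u(t-a)} = e^(-as)/s. Here a=9, so L{u(t-9)} = e^(-9s)/s, and L{4·u(t-9)} = 4·e^(-9s)/s

Final answer: 4·e^(-9s)/s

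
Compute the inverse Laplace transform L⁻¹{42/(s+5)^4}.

L⁻¹{n!/(s-a)^(n+1)} = t^n·e^(at) with n=3, a=-5. So L⁻¹{6/(s+5)^4} = t^3·e^(-5t), and L⁻¹{42/(s+5)^4} = (42/6)·t^3·e^(-5t) = 7·t^3·e^(-5t)

Final answer: 7·t^3·e^(-5t)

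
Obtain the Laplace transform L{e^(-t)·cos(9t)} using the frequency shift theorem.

Frequency shift: L{e^(at)f(t)} = F(s-a). L{e^(-t)·cos(9t)} = (s+1)/((s+1)² + 81)

Final answer: (s+1)/((s+1)² + 81)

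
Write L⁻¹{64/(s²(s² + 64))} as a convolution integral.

64/(s²(s² + 64)) = (1/s²)·(64/(s² + 64)) = L{t}·L{8·sin(8t)}. So f(t) = t*(8·sin(8t)) = ∫₀ᵗ 8τ·sin(8(t-τ)) dτ

Final answer: ∫₀ᵗ 8τ·sin(8(t-τ)) dτ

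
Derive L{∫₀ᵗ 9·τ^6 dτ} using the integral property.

L{∫₀ᵗ f(τ)dτ} = F(s)/s with f(t) = 9t^6. F(s) = 6480/s^7, so L{∫₀ᵗ 9·τ^6 dτ} = (6480/s^7)/s = 6480/s^8. (Check: ∫₀ᵗ 9·τ^6 dτ = 9t^7/7.)

Final answer: 6480/s^8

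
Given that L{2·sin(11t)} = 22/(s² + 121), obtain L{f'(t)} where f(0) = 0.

L{f'(t)} = s·F(s) - f(0) = s·22/(s² + 121) - 0 = 22s/(s² + 121)

Final answer: 22s/(s² + 121)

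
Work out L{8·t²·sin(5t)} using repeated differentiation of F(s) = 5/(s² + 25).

F(s) = 5/(s² + 25). F'(s) = -10s/(s² + 25)². F''(s) = -10(25 - 3s²)/(s² + 25)³ = (30s² - 250)/(s² + 25)³. So L{t²·sin(5t)} = (-1)² F''(s) = (30s² - 250)/(s² + 25)³. Then L{8·t²·sin(5t)} = 8·(30s² - 250)/(s² + 25)³ = (240s² - 2000)/(s² + 25)³

Final answer: (240s² - 2000)/(s² + 25)³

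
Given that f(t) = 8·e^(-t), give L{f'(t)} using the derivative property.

f(0) = 8, F(s) = 8/(s+1). L{f'(t)} = s·F(s) - f(0) = 8s/(s+1) - 8 = (8s - 8(s+1))/(s+1) = -8/(s+1)

Final answer: -8/(s+1)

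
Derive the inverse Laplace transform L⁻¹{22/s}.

L⁻¹{c/s} = c, so L⁻¹{22/s} = 22

Final answer: 22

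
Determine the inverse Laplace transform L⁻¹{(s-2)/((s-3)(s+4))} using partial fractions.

Using partial fractions, f(t) = (e^(3t) + 6e^(-4t))/7

Final answer: (e^(3t) + 6e^(-4t))/7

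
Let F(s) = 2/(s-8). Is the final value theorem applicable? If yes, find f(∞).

sF(s) = 2s/(s-8) has a pole at s = 8 in the right half-plane. Theorem does NOT apply (unstable system; f(t) = 2·e^(8t) grows without bound).

Final answer: Not applicable (unstable)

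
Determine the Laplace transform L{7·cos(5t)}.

L{cos(ωt)} = s/(s² + ω²), so L{cos(5t)} = s/(s² + 25). Then L{7·cos(5t)} = 7·s/(s² + 25) = 7s/(s² + 25)

Final answer: 7s/(s² + 25)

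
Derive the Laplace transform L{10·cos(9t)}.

L{cos(ωt)} = s/(s² + ω²), so L{cos(9t)} = s/(s² + 81). Then L{10·cos(9t)} = 10·s/(s² + 81) = 10s/(s² + 81)

Final answer: 10s/(s² + 81)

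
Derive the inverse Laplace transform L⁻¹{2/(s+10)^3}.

L⁻¹{n!/(s-a)^(n+1)} = t^n·e^(at), so L⁻¹{2/(s+10)^3} = t^2·e^(-10t)

Final answer: t^2·e^(-10t)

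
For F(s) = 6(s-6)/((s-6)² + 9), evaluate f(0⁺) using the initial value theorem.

f(0⁺) = lim_{s→∞} sF(s) = lim_{s→∞} 6s(s-6)/((s-6)² + 9) = 6

Final answer: 6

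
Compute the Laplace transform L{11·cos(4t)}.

L{cos(ωt)} = s/(s² + ω²), so L{cos(4t)} = s/(s² + 16). Then L{11·cos(4t)} = 11·s/(s² + 16) = 11s/(s² + 16)

Final answer: 11s/(s² + 16)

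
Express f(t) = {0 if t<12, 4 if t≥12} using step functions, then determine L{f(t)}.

f(t) = 4·u(t-12). L{u(t-12)} = e^(-12s)/s, so L{f(t)} = 4·e^(-12s)/s

Final answer: 4·e^(-12s)/s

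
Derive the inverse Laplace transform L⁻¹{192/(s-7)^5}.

L⁻¹{n!/(s-a)^(n+1)} = t^n·e^(at) with n=4, a=7. So L⁻¹{24/(s-7)^5} = t^4·e^(7t), and L⁻¹{192/(s-7)^5} = (192/24)·t^4·e^(7t) = 8·t^4·e^(7t)

Final answer: 8·t^4·e^(7t)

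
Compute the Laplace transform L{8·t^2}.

L{t^n} = n!/s^(n+1), so L{t^2} = 2/s^3. Then L{8·t^2} = 8·2/s^3 = 16/s^3

Final answer: 16/s^3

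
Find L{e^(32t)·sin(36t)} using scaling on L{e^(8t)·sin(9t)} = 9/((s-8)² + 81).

Scaling with a=4: L{e^(32t)·sin(36t)} = (1/4) · 9/((s/4-8)² + 81). Simplifying: 36/((s-32)² + 1296)

Final answer: 36/((s-32)² + 1296)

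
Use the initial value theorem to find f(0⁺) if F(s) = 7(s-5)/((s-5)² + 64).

f(0⁺) = lim_{s→∞} sF(s) = lim_{s→∞} 7s(s-5)/((s-5)² + 64) = 7

Final answer: 7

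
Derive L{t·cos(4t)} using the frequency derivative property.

L{cos(4t)} = s/(s² + 16). Derivative: d/ds[s/(s² + 16)] = [(s² + 16) - s·2s]/(s² + 16)² = (16 - s²)/(s² + 16)². So L{t·cos(4t)} = -F'(s) = (s² - 16)/(s² + 16)²

Final answer: (s² - 16)/(s² + 16)²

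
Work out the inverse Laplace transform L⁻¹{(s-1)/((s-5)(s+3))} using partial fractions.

Using partial fractions, f(t) = (4e^(5t) + 4e^(-3t))/8

Final answer: (4e^(5t) + 4e^(-3t))/8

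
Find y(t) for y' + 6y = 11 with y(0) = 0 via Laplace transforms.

sY + 6Y = 11/s. Y = 11/(s(s+6)). Partial fractions: Y = 11/6/s - 11/6/(s+6)

Final answer: y(t) = 11/6(1 - e^(-6t))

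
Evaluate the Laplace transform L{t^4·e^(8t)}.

L{t^n·e^(at)} = n!/(s-a)^(n+1), so L{t^4·e^(8t)} = 24/(s-8)^5

Final answer: 24/(s-8)^5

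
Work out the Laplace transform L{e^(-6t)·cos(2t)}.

L{e^(at)·cos(ωt)} = (s-a)/((s-a)² + ω²), so L{e^(-6t)·cos(2t)} = (s+6)/((s+6)² + 4)

Final answer: (s+6)/((s+6)² + 4)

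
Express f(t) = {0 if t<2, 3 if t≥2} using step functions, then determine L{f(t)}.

f(t) = 3·u(t-2). L{u(t-2)} = e^(-2s)/s, so L{f(t)} = 3·e^(-2s)/s

Final answer: 3·e^(-2s)/s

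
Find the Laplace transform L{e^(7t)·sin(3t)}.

L{e^(at)·sin(ωt)} = ω/((s-a)² + ω²), so L{e^(7t)·sin(3t)} = 3/((s-7)² + 9)

Final answer: 3/((s-7)² + 9)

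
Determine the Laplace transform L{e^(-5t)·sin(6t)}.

L{e^(at)·sin(ωt)} = ω/((s-a)² + ω²), so L{e^(-5t)·sin(6t)} = 6/((s+5)² + 36)

Final answer: 6/((s+5)² + 36)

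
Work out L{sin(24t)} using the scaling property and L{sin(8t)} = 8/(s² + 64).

Using L{f(at)} = (1/a)F(s/a) with a=3: L{sin(24t)} = (1/3) · 8/((s/3)² + 64) = (1/3) · 8·9/(s² + 576) = 24/(s² + 576)

Final answer: 24/(s² + 576)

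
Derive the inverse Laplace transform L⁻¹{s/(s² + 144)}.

L⁻¹{s/(s² + 144)} = cos(12t)

Final answer: cos(12t)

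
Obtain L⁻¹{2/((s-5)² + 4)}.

Form: b/((s-a)² + b²) → e^(at)sin(bt). With a=5, b=2

Final answer: e^(5t)·sin(2t)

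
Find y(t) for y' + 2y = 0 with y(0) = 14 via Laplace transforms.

L{y'} + 2L{y} = 0. sY - 14 + 2Y = 0. Y(s+2) = 14. Y = 14/(s+2)

Final answer: y(t) = 14e^(-2t)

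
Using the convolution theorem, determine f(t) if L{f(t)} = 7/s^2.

7/s^2 = (7/s)·(1/s) = L{7}·L{1}. By convolution, f(t) = 7*1 = ∫₀ᵗ 7·1 dτ = 7·t

Final answer: 7·t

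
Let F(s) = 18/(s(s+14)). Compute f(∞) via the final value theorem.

f(∞) = lim_{s→0} s·18/(s(s+14)) = lim_{s→0} 18/(s+14) = 18/14 = 9/7

Final answer: 9/7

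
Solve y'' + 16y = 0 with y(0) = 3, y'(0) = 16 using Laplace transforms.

L{y''} + 16L{y} = 0. s²Y - 3s - 16 + 16Y = 0. Y(s² + 16) = 3s + 16. Y = (3s + 16)/(s² + 16). Inverting: y(t) = 3cos(4t) + 4sin(4t)

Final answer: y(t) = 3cos(4t) + 4sin(4t)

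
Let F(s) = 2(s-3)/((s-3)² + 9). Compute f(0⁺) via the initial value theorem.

f(0⁺) = lim_{s→∞} sF(s) = lim_{s→∞} 2s(s-3)/((s-3)² + 9) = 2

Final answer: 2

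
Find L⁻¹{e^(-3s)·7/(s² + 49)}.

L⁻¹{7/(s² + 49)} = sin(7t). By the time shift theorem, L⁻¹{e^(-as)F(s)} = u(t-a)f(t-a) with a=3, so L⁻¹{e^(-3s)·7/(s² + 49)} = u(t-3)·sin(7(t-3))

Final answer: u(t-3)·sin(7(t-3))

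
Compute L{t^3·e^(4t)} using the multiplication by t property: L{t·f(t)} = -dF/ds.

Using L{t^n·e^(at)} = n!/(s-a)^(n+1), L{t^3·e^(4t)} = 6/(s-4)^4

Final answer: 6/(s-4)^4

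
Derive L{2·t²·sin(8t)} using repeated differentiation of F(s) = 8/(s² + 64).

F(s) = 8/(s² + 64). F'(s) = -16s/(s² + 64)². F''(s) = -16(64 - 3s²)/(s² + 64)³ = (48s² - 1024)/(s² + 64)³. So L{t²·sin(8t)} = (-1)² F''(s) = (48s² - 1024)/(s² + 64)³. Then L{2·t²·sin(8t)} = 2·(48s² - 1024)/(s² + 64)³ = (96s² - 2048)/(s² + 64)³

Final answer: (96s² - 2048)/(s² + 64)³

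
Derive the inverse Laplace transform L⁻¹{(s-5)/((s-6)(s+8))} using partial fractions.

Using partial fractions, f(t) = (e^(6t) + 13e^(-8t))/14

Final answer: (e^(6t) + 13e^(-8t))/14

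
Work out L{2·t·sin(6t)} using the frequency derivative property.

L{sin(6t)} = 6/(s² + 36). By L{t·f(t)} = -F'(s): -d/ds[6/(s² + 36)] = -(6)·(-2s)/(s² + 36)² = 12s/(s² + 36)². Then L{2·t·sin(6t)} = 2·12s/(s² + 36)² = 24s/(s² + 36)²

Final answer: 24s/(s² + 36)²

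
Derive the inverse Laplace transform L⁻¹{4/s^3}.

L⁻¹{n!/s^(n+1)} = t^n with n=2. So L⁻¹{2/s^3} = t^2, and L⁻¹{4/s^3} = (4/2)·t^2 = 2·t^2

Final answer: 2·t^2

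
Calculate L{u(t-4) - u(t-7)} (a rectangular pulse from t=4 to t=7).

L{u(t-a)} = e^(-as)/s. L{u(t-4) - u(t-7)} = (e^(-4s) - e^(-7s))/s

Final answer: (e^(-4s) - e^(-7s))/s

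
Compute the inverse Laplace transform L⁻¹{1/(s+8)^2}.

L⁻¹{n!/(s-a)^(n+1)} = t^n·e^(at) with n=1, a=-8. So L⁻¹{1/(s+8)^2} = t·e^(-8t)

Final answer: t·e^(-8t)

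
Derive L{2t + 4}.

L{2t + 4} = 2·L{t} + 4·L{1} = 2/s² + 4/s

Final answer: 2/s² + 4/s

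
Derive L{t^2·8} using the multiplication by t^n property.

L{8} = 8/s. d^1/ds^1[1/s] = -1/s². d^2/ds^2[1/s] = 2/s^3. So L{t^2} = (-1)^{2}·2/s^3 = 2/s^3. Then L{t^2·8} = 8·2/s^3 = 16/s^3

Final answer: 16/s^3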